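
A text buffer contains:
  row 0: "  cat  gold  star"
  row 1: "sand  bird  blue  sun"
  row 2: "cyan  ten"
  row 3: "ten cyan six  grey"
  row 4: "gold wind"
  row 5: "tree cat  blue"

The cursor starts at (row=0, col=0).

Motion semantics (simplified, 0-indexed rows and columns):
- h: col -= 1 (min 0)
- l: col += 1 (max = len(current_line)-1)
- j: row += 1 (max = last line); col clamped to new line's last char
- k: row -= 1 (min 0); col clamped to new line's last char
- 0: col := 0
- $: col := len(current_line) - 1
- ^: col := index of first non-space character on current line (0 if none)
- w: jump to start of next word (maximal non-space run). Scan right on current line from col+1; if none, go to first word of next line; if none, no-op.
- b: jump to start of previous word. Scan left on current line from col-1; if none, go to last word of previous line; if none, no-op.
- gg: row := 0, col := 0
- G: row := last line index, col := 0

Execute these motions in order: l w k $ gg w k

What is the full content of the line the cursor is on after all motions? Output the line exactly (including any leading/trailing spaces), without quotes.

Answer:   cat  gold  star

Derivation:
After 1 (l): row=0 col=1 char='_'
After 2 (w): row=0 col=2 char='c'
After 3 (k): row=0 col=2 char='c'
After 4 ($): row=0 col=16 char='r'
After 5 (gg): row=0 col=0 char='_'
After 6 (w): row=0 col=2 char='c'
After 7 (k): row=0 col=2 char='c'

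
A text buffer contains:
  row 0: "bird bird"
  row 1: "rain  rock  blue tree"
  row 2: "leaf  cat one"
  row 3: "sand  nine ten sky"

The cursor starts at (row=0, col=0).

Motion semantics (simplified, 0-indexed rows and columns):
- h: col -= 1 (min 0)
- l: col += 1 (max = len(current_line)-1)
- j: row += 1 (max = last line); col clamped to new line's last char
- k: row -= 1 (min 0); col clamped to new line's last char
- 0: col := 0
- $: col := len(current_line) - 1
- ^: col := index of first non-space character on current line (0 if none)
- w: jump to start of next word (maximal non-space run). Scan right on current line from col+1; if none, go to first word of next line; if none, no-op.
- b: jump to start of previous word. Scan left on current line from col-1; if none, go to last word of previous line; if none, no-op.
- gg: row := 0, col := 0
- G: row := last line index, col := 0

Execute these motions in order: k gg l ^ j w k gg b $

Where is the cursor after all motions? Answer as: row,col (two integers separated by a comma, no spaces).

After 1 (k): row=0 col=0 char='b'
After 2 (gg): row=0 col=0 char='b'
After 3 (l): row=0 col=1 char='i'
After 4 (^): row=0 col=0 char='b'
After 5 (j): row=1 col=0 char='r'
After 6 (w): row=1 col=6 char='r'
After 7 (k): row=0 col=6 char='i'
After 8 (gg): row=0 col=0 char='b'
After 9 (b): row=0 col=0 char='b'
After 10 ($): row=0 col=8 char='d'

Answer: 0,8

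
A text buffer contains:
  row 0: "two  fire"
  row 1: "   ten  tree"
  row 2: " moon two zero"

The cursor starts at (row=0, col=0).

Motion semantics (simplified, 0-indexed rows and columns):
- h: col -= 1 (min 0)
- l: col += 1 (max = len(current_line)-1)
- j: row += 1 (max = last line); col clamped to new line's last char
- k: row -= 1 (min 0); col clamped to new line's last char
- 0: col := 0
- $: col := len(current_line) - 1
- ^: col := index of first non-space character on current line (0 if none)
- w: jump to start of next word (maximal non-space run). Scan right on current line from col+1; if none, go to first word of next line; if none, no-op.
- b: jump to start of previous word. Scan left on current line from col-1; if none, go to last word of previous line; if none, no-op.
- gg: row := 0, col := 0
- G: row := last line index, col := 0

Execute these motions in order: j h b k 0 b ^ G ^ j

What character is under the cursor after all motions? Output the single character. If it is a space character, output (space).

Answer: m

Derivation:
After 1 (j): row=1 col=0 char='_'
After 2 (h): row=1 col=0 char='_'
After 3 (b): row=0 col=5 char='f'
After 4 (k): row=0 col=5 char='f'
After 5 (0): row=0 col=0 char='t'
After 6 (b): row=0 col=0 char='t'
After 7 (^): row=0 col=0 char='t'
After 8 (G): row=2 col=0 char='_'
After 9 (^): row=2 col=1 char='m'
After 10 (j): row=2 col=1 char='m'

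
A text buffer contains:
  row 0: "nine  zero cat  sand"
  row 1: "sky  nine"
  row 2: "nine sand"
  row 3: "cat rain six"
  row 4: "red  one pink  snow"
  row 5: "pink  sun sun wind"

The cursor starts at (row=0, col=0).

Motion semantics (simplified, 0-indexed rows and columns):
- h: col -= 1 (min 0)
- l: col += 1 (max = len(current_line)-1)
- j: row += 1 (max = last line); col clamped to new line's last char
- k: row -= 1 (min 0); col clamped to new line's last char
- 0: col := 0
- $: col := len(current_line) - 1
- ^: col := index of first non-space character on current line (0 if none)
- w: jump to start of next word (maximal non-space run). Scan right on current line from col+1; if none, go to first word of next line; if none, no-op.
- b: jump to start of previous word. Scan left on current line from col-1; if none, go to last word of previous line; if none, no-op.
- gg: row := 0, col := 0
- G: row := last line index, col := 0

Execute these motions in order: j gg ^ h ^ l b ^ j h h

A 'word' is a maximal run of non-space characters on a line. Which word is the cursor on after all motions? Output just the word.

After 1 (j): row=1 col=0 char='s'
After 2 (gg): row=0 col=0 char='n'
After 3 (^): row=0 col=0 char='n'
After 4 (h): row=0 col=0 char='n'
After 5 (^): row=0 col=0 char='n'
After 6 (l): row=0 col=1 char='i'
After 7 (b): row=0 col=0 char='n'
After 8 (^): row=0 col=0 char='n'
After 9 (j): row=1 col=0 char='s'
After 10 (h): row=1 col=0 char='s'
After 11 (h): row=1 col=0 char='s'

Answer: sky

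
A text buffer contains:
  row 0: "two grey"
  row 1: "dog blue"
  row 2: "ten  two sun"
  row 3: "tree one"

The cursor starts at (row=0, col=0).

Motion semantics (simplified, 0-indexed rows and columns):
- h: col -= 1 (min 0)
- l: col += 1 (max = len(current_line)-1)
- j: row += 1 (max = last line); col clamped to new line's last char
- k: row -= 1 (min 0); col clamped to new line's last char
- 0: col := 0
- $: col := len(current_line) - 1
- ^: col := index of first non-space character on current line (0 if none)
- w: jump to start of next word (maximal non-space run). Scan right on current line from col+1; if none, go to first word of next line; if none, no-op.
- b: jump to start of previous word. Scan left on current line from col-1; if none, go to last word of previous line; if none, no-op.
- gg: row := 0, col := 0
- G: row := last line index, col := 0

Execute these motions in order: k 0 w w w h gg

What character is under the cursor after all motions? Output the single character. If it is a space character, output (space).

After 1 (k): row=0 col=0 char='t'
After 2 (0): row=0 col=0 char='t'
After 3 (w): row=0 col=4 char='g'
After 4 (w): row=1 col=0 char='d'
After 5 (w): row=1 col=4 char='b'
After 6 (h): row=1 col=3 char='_'
After 7 (gg): row=0 col=0 char='t'

Answer: t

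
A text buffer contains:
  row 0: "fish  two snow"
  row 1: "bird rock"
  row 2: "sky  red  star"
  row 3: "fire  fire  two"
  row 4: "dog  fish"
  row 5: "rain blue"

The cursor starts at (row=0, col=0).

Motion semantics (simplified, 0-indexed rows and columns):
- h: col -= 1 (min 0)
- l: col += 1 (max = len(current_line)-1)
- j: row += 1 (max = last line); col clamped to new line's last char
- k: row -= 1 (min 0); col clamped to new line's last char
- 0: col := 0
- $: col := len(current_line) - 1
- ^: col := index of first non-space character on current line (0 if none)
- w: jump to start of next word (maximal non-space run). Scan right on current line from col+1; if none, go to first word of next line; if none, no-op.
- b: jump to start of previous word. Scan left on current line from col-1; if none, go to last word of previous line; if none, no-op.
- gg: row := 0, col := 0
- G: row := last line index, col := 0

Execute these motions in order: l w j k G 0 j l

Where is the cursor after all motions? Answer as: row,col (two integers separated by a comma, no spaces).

Answer: 5,1

Derivation:
After 1 (l): row=0 col=1 char='i'
After 2 (w): row=0 col=6 char='t'
After 3 (j): row=1 col=6 char='o'
After 4 (k): row=0 col=6 char='t'
After 5 (G): row=5 col=0 char='r'
After 6 (0): row=5 col=0 char='r'
After 7 (j): row=5 col=0 char='r'
After 8 (l): row=5 col=1 char='a'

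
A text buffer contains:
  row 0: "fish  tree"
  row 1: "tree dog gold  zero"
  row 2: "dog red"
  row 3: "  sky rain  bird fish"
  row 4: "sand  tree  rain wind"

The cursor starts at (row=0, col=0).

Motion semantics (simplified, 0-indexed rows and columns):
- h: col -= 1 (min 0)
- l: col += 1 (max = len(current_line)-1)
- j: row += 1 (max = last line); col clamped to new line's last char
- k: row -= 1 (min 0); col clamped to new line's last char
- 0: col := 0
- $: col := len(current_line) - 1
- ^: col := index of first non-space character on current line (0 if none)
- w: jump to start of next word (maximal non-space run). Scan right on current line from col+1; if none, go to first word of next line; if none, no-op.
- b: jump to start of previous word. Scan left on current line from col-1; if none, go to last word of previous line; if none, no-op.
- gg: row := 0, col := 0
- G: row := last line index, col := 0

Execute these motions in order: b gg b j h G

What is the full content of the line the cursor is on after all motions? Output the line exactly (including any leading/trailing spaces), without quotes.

After 1 (b): row=0 col=0 char='f'
After 2 (gg): row=0 col=0 char='f'
After 3 (b): row=0 col=0 char='f'
After 4 (j): row=1 col=0 char='t'
After 5 (h): row=1 col=0 char='t'
After 6 (G): row=4 col=0 char='s'

Answer: sand  tree  rain wind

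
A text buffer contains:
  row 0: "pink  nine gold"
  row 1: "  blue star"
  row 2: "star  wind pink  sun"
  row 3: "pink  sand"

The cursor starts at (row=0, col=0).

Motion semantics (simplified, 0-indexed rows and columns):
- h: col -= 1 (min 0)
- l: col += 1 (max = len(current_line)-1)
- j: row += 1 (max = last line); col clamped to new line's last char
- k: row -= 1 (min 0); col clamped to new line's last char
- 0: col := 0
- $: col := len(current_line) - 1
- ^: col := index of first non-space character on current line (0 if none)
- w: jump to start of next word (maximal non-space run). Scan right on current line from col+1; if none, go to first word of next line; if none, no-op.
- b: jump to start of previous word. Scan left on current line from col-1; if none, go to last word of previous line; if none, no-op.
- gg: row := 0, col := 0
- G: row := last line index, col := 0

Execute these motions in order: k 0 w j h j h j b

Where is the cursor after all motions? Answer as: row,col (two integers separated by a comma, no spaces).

Answer: 3,0

Derivation:
After 1 (k): row=0 col=0 char='p'
After 2 (0): row=0 col=0 char='p'
After 3 (w): row=0 col=6 char='n'
After 4 (j): row=1 col=6 char='_'
After 5 (h): row=1 col=5 char='e'
After 6 (j): row=2 col=5 char='_'
After 7 (h): row=2 col=4 char='_'
After 8 (j): row=3 col=4 char='_'
After 9 (b): row=3 col=0 char='p'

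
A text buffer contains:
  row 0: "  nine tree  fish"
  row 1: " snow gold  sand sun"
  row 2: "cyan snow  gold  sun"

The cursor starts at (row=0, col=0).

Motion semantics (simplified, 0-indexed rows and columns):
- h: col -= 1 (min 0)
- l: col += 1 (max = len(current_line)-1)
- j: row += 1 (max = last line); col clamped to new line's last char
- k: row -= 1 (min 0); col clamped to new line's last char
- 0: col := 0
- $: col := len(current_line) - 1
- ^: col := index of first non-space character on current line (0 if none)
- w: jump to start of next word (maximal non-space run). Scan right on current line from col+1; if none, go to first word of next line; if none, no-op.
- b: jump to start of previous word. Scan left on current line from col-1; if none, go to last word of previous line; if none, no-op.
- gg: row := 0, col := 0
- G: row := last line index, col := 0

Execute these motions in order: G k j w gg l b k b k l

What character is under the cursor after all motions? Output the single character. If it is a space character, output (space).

Answer: n

Derivation:
After 1 (G): row=2 col=0 char='c'
After 2 (k): row=1 col=0 char='_'
After 3 (j): row=2 col=0 char='c'
After 4 (w): row=2 col=5 char='s'
After 5 (gg): row=0 col=0 char='_'
After 6 (l): row=0 col=1 char='_'
After 7 (b): row=0 col=1 char='_'
After 8 (k): row=0 col=1 char='_'
After 9 (b): row=0 col=1 char='_'
After 10 (k): row=0 col=1 char='_'
After 11 (l): row=0 col=2 char='n'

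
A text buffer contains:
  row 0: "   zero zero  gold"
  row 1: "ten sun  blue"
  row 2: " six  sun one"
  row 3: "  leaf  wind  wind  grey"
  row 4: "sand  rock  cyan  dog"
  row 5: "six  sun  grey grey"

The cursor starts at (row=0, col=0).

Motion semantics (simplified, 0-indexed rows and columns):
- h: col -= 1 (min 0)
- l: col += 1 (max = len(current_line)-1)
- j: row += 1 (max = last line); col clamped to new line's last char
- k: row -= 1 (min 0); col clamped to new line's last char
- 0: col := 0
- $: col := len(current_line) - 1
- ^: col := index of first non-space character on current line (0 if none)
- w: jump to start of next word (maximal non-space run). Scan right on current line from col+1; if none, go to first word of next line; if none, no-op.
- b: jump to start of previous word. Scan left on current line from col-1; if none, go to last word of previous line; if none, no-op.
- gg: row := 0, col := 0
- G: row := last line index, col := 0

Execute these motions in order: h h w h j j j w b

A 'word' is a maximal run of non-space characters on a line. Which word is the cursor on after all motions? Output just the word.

After 1 (h): row=0 col=0 char='_'
After 2 (h): row=0 col=0 char='_'
After 3 (w): row=0 col=3 char='z'
After 4 (h): row=0 col=2 char='_'
After 5 (j): row=1 col=2 char='n'
After 6 (j): row=2 col=2 char='i'
After 7 (j): row=3 col=2 char='l'
After 8 (w): row=3 col=8 char='w'
After 9 (b): row=3 col=2 char='l'

Answer: leaf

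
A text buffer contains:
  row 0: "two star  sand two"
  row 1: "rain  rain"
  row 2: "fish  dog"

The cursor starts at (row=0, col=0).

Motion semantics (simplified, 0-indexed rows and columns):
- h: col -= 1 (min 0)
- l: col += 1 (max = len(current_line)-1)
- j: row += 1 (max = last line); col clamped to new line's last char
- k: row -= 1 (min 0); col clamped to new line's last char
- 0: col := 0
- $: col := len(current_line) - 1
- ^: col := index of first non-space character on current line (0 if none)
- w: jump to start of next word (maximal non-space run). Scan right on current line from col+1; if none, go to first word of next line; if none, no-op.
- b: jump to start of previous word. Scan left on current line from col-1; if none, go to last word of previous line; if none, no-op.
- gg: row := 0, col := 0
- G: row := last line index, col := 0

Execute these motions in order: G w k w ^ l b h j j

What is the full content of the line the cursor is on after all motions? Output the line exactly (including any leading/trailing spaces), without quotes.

Answer: fish  dog

Derivation:
After 1 (G): row=2 col=0 char='f'
After 2 (w): row=2 col=6 char='d'
After 3 (k): row=1 col=6 char='r'
After 4 (w): row=2 col=0 char='f'
After 5 (^): row=2 col=0 char='f'
After 6 (l): row=2 col=1 char='i'
After 7 (b): row=2 col=0 char='f'
After 8 (h): row=2 col=0 char='f'
After 9 (j): row=2 col=0 char='f'
After 10 (j): row=2 col=0 char='f'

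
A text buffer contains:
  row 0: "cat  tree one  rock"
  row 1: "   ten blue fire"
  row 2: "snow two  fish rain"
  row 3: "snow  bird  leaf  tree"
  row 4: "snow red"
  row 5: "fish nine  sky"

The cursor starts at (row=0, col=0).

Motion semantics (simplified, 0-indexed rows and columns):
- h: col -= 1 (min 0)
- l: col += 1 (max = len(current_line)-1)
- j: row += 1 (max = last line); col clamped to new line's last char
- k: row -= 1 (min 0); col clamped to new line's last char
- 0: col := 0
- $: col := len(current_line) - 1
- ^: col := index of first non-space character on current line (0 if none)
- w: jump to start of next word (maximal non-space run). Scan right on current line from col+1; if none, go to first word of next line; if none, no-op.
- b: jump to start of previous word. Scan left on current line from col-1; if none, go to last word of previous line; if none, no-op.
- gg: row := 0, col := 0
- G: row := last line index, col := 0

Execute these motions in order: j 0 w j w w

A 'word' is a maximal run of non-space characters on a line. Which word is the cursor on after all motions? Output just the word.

After 1 (j): row=1 col=0 char='_'
After 2 (0): row=1 col=0 char='_'
After 3 (w): row=1 col=3 char='t'
After 4 (j): row=2 col=3 char='w'
After 5 (w): row=2 col=5 char='t'
After 6 (w): row=2 col=10 char='f'

Answer: fish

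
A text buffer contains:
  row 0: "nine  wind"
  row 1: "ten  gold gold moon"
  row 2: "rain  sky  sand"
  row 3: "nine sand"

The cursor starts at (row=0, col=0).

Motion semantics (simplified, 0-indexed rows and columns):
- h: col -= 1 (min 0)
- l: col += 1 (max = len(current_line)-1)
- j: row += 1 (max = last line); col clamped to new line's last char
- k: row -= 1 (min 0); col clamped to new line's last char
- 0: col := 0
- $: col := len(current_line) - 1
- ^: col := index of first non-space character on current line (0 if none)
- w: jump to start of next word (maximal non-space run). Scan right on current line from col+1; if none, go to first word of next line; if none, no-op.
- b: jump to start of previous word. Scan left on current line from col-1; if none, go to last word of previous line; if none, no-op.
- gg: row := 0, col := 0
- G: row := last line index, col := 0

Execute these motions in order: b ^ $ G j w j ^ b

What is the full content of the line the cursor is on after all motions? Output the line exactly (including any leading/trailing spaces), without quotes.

Answer: rain  sky  sand

Derivation:
After 1 (b): row=0 col=0 char='n'
After 2 (^): row=0 col=0 char='n'
After 3 ($): row=0 col=9 char='d'
After 4 (G): row=3 col=0 char='n'
After 5 (j): row=3 col=0 char='n'
After 6 (w): row=3 col=5 char='s'
After 7 (j): row=3 col=5 char='s'
After 8 (^): row=3 col=0 char='n'
After 9 (b): row=2 col=11 char='s'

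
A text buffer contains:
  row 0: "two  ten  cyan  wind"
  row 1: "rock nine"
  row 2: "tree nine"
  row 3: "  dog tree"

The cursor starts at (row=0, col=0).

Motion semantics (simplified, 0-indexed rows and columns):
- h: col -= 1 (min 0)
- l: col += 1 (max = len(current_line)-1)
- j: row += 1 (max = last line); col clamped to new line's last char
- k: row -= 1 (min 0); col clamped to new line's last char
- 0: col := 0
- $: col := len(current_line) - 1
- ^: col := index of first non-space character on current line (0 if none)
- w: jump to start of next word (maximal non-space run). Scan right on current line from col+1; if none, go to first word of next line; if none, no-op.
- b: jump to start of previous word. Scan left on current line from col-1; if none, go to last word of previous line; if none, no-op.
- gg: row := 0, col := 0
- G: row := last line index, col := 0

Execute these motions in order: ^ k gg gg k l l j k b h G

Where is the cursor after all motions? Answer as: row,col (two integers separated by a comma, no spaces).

After 1 (^): row=0 col=0 char='t'
After 2 (k): row=0 col=0 char='t'
After 3 (gg): row=0 col=0 char='t'
After 4 (gg): row=0 col=0 char='t'
After 5 (k): row=0 col=0 char='t'
After 6 (l): row=0 col=1 char='w'
After 7 (l): row=0 col=2 char='o'
After 8 (j): row=1 col=2 char='c'
After 9 (k): row=0 col=2 char='o'
After 10 (b): row=0 col=0 char='t'
After 11 (h): row=0 col=0 char='t'
After 12 (G): row=3 col=0 char='_'

Answer: 3,0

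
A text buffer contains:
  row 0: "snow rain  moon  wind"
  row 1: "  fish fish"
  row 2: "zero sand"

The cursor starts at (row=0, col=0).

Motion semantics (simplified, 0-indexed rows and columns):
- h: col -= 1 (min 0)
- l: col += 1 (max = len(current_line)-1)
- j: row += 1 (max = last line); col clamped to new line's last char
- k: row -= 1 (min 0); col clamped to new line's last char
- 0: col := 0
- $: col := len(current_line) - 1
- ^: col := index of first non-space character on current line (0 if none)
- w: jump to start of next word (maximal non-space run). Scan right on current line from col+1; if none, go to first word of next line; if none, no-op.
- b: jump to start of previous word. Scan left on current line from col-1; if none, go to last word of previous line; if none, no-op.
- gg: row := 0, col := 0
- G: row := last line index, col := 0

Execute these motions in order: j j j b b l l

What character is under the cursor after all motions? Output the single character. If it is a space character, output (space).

Answer: s

Derivation:
After 1 (j): row=1 col=0 char='_'
After 2 (j): row=2 col=0 char='z'
After 3 (j): row=2 col=0 char='z'
After 4 (b): row=1 col=7 char='f'
After 5 (b): row=1 col=2 char='f'
After 6 (l): row=1 col=3 char='i'
After 7 (l): row=1 col=4 char='s'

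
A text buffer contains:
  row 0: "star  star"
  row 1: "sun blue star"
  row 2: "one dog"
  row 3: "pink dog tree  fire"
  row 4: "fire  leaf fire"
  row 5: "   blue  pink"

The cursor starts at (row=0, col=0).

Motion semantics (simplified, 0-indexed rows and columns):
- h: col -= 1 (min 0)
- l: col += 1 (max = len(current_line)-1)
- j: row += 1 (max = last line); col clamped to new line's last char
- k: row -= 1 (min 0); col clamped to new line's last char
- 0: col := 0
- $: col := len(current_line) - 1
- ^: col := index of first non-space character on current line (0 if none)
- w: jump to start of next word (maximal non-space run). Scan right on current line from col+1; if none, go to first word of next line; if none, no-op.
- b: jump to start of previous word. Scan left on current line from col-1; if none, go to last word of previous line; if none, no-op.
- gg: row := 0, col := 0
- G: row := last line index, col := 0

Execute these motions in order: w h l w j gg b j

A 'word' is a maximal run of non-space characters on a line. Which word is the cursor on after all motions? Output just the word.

After 1 (w): row=0 col=6 char='s'
After 2 (h): row=0 col=5 char='_'
After 3 (l): row=0 col=6 char='s'
After 4 (w): row=1 col=0 char='s'
After 5 (j): row=2 col=0 char='o'
After 6 (gg): row=0 col=0 char='s'
After 7 (b): row=0 col=0 char='s'
After 8 (j): row=1 col=0 char='s'

Answer: sun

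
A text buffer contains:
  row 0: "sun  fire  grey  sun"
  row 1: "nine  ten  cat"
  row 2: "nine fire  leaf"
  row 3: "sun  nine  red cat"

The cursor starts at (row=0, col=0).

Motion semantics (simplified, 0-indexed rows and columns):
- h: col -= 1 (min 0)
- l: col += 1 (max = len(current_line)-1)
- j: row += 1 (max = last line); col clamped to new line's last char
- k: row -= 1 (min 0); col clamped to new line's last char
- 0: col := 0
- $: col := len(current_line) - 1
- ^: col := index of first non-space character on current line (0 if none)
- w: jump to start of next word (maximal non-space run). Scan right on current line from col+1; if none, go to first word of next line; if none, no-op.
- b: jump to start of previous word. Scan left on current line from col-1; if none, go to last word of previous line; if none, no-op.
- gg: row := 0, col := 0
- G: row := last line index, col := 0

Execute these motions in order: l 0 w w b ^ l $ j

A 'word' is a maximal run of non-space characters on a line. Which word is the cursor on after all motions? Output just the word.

Answer: cat

Derivation:
After 1 (l): row=0 col=1 char='u'
After 2 (0): row=0 col=0 char='s'
After 3 (w): row=0 col=5 char='f'
After 4 (w): row=0 col=11 char='g'
After 5 (b): row=0 col=5 char='f'
After 6 (^): row=0 col=0 char='s'
After 7 (l): row=0 col=1 char='u'
After 8 ($): row=0 col=19 char='n'
After 9 (j): row=1 col=13 char='t'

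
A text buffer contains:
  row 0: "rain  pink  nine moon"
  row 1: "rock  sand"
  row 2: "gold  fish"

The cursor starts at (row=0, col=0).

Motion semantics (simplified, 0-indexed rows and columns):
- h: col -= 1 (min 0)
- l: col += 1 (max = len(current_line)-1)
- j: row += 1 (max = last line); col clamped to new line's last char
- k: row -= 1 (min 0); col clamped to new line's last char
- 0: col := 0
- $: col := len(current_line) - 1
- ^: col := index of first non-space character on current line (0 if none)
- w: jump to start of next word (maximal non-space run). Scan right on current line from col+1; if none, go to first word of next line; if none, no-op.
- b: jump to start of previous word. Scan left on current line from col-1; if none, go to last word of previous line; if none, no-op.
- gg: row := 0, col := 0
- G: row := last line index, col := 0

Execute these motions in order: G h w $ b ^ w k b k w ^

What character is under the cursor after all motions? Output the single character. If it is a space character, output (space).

After 1 (G): row=2 col=0 char='g'
After 2 (h): row=2 col=0 char='g'
After 3 (w): row=2 col=6 char='f'
After 4 ($): row=2 col=9 char='h'
After 5 (b): row=2 col=6 char='f'
After 6 (^): row=2 col=0 char='g'
After 7 (w): row=2 col=6 char='f'
After 8 (k): row=1 col=6 char='s'
After 9 (b): row=1 col=0 char='r'
After 10 (k): row=0 col=0 char='r'
After 11 (w): row=0 col=6 char='p'
After 12 (^): row=0 col=0 char='r'

Answer: r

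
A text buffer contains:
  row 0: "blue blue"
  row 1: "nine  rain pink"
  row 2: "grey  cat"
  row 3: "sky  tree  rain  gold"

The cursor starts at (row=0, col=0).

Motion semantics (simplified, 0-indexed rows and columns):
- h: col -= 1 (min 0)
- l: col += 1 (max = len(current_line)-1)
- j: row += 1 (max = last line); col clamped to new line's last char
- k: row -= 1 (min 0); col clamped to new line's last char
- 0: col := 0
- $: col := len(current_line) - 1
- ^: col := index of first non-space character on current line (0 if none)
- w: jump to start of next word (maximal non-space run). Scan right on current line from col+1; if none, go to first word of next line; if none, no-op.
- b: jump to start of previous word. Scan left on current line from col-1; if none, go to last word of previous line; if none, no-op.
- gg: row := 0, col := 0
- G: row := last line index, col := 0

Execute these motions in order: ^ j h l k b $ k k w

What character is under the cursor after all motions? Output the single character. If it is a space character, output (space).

Answer: n

Derivation:
After 1 (^): row=0 col=0 char='b'
After 2 (j): row=1 col=0 char='n'
After 3 (h): row=1 col=0 char='n'
After 4 (l): row=1 col=1 char='i'
After 5 (k): row=0 col=1 char='l'
After 6 (b): row=0 col=0 char='b'
After 7 ($): row=0 col=8 char='e'
After 8 (k): row=0 col=8 char='e'
After 9 (k): row=0 col=8 char='e'
After 10 (w): row=1 col=0 char='n'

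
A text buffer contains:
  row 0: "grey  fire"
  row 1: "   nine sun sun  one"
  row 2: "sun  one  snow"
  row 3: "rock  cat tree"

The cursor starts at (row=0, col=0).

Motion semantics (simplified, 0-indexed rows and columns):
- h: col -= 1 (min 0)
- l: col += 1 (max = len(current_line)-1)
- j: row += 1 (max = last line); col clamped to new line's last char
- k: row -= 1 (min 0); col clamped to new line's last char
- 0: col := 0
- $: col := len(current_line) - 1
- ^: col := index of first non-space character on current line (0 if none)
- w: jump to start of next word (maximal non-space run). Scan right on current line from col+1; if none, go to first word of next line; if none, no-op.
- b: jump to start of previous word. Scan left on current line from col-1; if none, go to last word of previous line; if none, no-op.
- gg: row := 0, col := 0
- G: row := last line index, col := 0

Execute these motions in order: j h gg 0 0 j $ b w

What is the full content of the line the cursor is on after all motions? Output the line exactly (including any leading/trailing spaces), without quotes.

Answer: sun  one  snow

Derivation:
After 1 (j): row=1 col=0 char='_'
After 2 (h): row=1 col=0 char='_'
After 3 (gg): row=0 col=0 char='g'
After 4 (0): row=0 col=0 char='g'
After 5 (0): row=0 col=0 char='g'
After 6 (j): row=1 col=0 char='_'
After 7 ($): row=1 col=19 char='e'
After 8 (b): row=1 col=17 char='o'
After 9 (w): row=2 col=0 char='s'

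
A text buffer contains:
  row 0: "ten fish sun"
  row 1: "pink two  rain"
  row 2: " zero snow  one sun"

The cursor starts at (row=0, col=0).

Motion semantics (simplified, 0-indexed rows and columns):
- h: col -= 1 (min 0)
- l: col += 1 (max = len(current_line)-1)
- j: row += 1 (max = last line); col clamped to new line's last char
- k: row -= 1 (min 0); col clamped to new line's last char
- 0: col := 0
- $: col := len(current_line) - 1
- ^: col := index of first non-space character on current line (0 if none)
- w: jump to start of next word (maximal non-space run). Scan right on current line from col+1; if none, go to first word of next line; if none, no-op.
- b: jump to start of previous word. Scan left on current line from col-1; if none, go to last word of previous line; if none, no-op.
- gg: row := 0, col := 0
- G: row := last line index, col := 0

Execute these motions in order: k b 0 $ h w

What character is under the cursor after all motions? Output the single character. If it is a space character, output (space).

After 1 (k): row=0 col=0 char='t'
After 2 (b): row=0 col=0 char='t'
After 3 (0): row=0 col=0 char='t'
After 4 ($): row=0 col=11 char='n'
After 5 (h): row=0 col=10 char='u'
After 6 (w): row=1 col=0 char='p'

Answer: p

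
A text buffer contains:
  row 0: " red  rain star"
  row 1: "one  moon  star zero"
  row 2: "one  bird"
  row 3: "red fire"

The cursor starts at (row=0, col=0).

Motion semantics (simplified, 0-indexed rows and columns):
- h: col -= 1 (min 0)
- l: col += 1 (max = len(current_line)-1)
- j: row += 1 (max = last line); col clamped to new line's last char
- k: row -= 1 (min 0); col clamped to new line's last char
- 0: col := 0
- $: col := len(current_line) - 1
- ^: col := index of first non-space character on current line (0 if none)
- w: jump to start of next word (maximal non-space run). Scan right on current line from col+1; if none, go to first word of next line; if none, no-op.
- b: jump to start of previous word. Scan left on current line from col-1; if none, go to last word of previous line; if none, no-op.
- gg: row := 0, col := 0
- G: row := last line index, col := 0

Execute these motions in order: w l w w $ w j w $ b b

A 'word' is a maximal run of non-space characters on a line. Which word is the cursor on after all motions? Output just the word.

Answer: one

Derivation:
After 1 (w): row=0 col=1 char='r'
After 2 (l): row=0 col=2 char='e'
After 3 (w): row=0 col=6 char='r'
After 4 (w): row=0 col=11 char='s'
After 5 ($): row=0 col=14 char='r'
After 6 (w): row=1 col=0 char='o'
After 7 (j): row=2 col=0 char='o'
After 8 (w): row=2 col=5 char='b'
After 9 ($): row=2 col=8 char='d'
After 10 (b): row=2 col=5 char='b'
After 11 (b): row=2 col=0 char='o'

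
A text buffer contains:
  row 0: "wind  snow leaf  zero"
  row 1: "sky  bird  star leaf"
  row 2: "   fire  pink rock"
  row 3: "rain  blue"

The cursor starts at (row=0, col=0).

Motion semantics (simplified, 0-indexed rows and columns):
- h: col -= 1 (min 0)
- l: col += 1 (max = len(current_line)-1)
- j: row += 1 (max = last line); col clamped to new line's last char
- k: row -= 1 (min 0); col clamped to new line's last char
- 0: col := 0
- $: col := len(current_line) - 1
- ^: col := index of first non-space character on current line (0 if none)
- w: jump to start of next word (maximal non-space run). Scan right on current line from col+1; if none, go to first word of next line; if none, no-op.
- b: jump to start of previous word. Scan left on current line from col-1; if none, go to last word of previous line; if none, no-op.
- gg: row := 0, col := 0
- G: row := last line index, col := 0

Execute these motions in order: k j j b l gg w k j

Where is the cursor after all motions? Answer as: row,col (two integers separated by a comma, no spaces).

After 1 (k): row=0 col=0 char='w'
After 2 (j): row=1 col=0 char='s'
After 3 (j): row=2 col=0 char='_'
After 4 (b): row=1 col=16 char='l'
After 5 (l): row=1 col=17 char='e'
After 6 (gg): row=0 col=0 char='w'
After 7 (w): row=0 col=6 char='s'
After 8 (k): row=0 col=6 char='s'
After 9 (j): row=1 col=6 char='i'

Answer: 1,6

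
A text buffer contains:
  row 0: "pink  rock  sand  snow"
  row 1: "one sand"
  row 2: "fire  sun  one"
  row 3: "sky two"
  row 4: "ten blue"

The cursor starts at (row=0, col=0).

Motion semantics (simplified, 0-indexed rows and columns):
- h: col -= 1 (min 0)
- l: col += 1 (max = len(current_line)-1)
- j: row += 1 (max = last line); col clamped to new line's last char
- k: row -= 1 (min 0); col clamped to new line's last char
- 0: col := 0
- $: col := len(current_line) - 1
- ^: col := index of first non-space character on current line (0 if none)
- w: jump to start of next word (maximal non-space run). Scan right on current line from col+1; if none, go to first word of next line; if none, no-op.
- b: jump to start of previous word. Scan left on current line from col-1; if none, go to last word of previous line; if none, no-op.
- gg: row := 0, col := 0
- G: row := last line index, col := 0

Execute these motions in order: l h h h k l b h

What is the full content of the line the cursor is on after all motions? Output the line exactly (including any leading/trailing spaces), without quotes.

Answer: pink  rock  sand  snow

Derivation:
After 1 (l): row=0 col=1 char='i'
After 2 (h): row=0 col=0 char='p'
After 3 (h): row=0 col=0 char='p'
After 4 (h): row=0 col=0 char='p'
After 5 (k): row=0 col=0 char='p'
After 6 (l): row=0 col=1 char='i'
After 7 (b): row=0 col=0 char='p'
After 8 (h): row=0 col=0 char='p'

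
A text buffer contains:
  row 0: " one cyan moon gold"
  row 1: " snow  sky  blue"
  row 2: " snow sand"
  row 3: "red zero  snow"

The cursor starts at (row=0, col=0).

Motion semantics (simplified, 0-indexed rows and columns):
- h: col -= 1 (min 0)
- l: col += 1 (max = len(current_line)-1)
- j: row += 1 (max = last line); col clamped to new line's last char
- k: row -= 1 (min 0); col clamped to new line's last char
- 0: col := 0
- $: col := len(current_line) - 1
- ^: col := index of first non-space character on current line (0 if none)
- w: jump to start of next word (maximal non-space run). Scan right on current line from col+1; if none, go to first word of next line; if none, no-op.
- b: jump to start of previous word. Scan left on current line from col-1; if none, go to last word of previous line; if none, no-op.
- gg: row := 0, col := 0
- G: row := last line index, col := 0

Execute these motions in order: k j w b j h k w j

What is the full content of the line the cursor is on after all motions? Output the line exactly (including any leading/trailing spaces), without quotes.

After 1 (k): row=0 col=0 char='_'
After 2 (j): row=1 col=0 char='_'
After 3 (w): row=1 col=1 char='s'
After 4 (b): row=0 col=15 char='g'
After 5 (j): row=1 col=15 char='e'
After 6 (h): row=1 col=14 char='u'
After 7 (k): row=0 col=14 char='_'
After 8 (w): row=0 col=15 char='g'
After 9 (j): row=1 col=15 char='e'

Answer:  snow  sky  blue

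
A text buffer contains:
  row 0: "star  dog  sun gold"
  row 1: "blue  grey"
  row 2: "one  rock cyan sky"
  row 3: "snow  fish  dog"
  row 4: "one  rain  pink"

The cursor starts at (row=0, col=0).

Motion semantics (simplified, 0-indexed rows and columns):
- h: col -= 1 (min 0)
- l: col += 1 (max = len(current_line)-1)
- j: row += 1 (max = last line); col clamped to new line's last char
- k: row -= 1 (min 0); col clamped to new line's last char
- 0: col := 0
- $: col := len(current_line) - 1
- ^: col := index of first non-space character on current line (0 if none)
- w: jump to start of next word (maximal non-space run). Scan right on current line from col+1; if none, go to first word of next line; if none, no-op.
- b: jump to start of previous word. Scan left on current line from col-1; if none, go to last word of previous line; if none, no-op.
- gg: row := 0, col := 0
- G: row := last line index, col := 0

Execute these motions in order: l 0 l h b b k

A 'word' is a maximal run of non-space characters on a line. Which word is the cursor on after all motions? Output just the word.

Answer: star

Derivation:
After 1 (l): row=0 col=1 char='t'
After 2 (0): row=0 col=0 char='s'
After 3 (l): row=0 col=1 char='t'
After 4 (h): row=0 col=0 char='s'
After 5 (b): row=0 col=0 char='s'
After 6 (b): row=0 col=0 char='s'
After 7 (k): row=0 col=0 char='s'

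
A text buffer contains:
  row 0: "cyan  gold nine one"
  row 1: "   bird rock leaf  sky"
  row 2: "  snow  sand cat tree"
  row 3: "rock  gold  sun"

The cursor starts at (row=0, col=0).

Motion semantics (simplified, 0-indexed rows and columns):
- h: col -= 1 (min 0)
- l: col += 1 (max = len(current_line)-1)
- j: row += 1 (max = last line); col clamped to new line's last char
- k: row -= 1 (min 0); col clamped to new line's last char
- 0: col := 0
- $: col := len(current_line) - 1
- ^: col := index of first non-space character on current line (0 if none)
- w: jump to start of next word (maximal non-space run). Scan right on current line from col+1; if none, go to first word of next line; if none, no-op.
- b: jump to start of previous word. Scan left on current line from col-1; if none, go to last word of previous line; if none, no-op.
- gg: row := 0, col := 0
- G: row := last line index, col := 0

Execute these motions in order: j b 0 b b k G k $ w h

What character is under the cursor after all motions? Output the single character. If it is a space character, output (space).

After 1 (j): row=1 col=0 char='_'
After 2 (b): row=0 col=16 char='o'
After 3 (0): row=0 col=0 char='c'
After 4 (b): row=0 col=0 char='c'
After 5 (b): row=0 col=0 char='c'
After 6 (k): row=0 col=0 char='c'
After 7 (G): row=3 col=0 char='r'
After 8 (k): row=2 col=0 char='_'
After 9 ($): row=2 col=20 char='e'
After 10 (w): row=3 col=0 char='r'
After 11 (h): row=3 col=0 char='r'

Answer: r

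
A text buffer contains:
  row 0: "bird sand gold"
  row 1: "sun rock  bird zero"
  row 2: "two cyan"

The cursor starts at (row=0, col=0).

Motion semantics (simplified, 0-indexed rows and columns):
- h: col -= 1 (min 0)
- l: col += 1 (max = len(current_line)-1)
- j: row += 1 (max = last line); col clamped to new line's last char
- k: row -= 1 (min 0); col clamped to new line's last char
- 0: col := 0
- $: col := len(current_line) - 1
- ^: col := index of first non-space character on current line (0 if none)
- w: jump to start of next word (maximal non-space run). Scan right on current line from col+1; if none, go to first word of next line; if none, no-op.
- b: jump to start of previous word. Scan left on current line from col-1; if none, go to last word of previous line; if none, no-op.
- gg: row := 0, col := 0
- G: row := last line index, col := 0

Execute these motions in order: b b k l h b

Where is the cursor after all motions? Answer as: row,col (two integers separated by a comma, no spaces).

After 1 (b): row=0 col=0 char='b'
After 2 (b): row=0 col=0 char='b'
After 3 (k): row=0 col=0 char='b'
After 4 (l): row=0 col=1 char='i'
After 5 (h): row=0 col=0 char='b'
After 6 (b): row=0 col=0 char='b'

Answer: 0,0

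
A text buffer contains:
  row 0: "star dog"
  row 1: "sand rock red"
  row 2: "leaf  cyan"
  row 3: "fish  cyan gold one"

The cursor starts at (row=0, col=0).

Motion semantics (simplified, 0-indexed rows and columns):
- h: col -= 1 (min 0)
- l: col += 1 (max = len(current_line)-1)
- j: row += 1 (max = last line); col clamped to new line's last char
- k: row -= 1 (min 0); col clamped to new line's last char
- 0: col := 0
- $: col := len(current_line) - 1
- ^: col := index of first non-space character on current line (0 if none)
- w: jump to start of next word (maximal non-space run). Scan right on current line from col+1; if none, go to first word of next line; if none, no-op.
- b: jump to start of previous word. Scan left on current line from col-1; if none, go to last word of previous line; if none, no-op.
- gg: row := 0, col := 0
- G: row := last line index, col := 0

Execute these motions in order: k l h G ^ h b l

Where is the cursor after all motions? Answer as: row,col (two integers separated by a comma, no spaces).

After 1 (k): row=0 col=0 char='s'
After 2 (l): row=0 col=1 char='t'
After 3 (h): row=0 col=0 char='s'
After 4 (G): row=3 col=0 char='f'
After 5 (^): row=3 col=0 char='f'
After 6 (h): row=3 col=0 char='f'
After 7 (b): row=2 col=6 char='c'
After 8 (l): row=2 col=7 char='y'

Answer: 2,7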